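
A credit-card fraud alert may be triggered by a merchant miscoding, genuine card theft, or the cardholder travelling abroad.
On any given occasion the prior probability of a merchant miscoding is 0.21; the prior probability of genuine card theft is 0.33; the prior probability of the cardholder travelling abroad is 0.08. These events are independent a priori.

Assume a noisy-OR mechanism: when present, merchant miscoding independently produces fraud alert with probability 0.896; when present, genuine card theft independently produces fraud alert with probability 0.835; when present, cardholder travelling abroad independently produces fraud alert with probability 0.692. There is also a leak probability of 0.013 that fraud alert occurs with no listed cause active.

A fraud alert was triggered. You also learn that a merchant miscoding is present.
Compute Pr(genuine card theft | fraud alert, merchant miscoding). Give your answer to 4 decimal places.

Pr(genuine card theft | fraud alert, merchant miscoding) ≈ 0.3493

Under noisy-OR, P(fraud alert | causes) = 1 − (1−0.013)·∏(1−qᵢ) over the active causes.
P(fraud alert | merchant miscoding) = 0.897352×0.67×0.92 + 0.968384×0.67×0.08 + 0.983063×0.33×0.92 + 0.994783×0.33×0.08 = 0.553128 + 0.051905 + 0.298458 + 0.026262 = 0.929753
Restricting to configurations with genuine card theft present: 0.298458 + 0.026262 = 0.324720.
So P(genuine card theft | fraud alert, merchant miscoding) = 0.324720/0.929753 ≈ 0.3493.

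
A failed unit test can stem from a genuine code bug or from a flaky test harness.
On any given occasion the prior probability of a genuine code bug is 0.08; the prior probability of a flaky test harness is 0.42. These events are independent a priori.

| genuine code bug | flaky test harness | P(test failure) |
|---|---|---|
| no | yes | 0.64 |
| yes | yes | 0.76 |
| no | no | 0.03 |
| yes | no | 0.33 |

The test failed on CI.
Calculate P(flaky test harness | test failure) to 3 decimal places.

Numerator (weight on configurations with flaky test harness): 0.247296 + 0.025536 = 0.272832
Normalizer over all consistent configurations: 0.03·0.92·0.58 + 0.64·0.92·0.42 + 0.33·0.08·0.58 + 0.76·0.08·0.42 = 0.304152
Posterior = 0.272832 / 0.304152 ≈ 0.897

P(flaky test harness | test failure) ≈ 0.897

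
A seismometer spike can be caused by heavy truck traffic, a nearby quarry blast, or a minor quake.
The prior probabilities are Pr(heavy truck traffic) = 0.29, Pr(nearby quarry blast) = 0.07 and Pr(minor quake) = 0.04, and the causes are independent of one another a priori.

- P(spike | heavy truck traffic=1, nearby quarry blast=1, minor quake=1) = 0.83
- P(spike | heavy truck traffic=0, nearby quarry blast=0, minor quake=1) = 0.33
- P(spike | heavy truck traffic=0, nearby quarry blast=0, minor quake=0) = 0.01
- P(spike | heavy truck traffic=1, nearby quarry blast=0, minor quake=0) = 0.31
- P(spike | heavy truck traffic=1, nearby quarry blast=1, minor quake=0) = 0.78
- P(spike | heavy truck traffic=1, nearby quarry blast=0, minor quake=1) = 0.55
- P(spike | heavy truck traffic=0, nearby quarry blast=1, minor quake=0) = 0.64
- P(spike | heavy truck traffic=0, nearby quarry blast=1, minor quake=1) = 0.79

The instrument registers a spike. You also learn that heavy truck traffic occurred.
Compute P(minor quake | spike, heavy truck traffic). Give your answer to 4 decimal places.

P(minor quake | spike, heavy truck traffic) ≈ 0.0647

P(spike | heavy truck traffic) = 0.31*0.93*0.96 + 0.55*0.93*0.04 + 0.78*0.07*0.96 + 0.83*0.07*0.04 = 0.276768 + 0.020460 + 0.052416 + 0.002324 = 0.351968
Restricting to configurations with minor quake present: 0.020460 + 0.002324 = 0.022784.
Hence the posterior is 0.022784/0.351968 ≈ 0.0647.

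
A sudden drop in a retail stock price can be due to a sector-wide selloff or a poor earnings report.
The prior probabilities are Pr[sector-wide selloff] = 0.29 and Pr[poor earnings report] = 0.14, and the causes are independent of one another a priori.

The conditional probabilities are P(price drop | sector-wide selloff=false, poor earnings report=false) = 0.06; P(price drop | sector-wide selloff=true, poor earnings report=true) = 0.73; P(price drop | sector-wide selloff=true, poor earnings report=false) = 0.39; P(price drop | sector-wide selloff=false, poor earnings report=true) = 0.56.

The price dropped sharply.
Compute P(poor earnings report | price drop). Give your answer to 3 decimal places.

For the numerator, keep only poor earnings report=true terms: 0.055664 + 0.029638 = 0.085302
Normalizer over all consistent configurations: 0.06×0.71×0.86 + 0.56×0.71×0.14 + 0.39×0.29×0.86 + 0.73×0.29×0.14 = 0.219204
Posterior = 0.085302 / 0.219204 ≈ 0.389

P(poor earnings report | price drop) ≈ 0.389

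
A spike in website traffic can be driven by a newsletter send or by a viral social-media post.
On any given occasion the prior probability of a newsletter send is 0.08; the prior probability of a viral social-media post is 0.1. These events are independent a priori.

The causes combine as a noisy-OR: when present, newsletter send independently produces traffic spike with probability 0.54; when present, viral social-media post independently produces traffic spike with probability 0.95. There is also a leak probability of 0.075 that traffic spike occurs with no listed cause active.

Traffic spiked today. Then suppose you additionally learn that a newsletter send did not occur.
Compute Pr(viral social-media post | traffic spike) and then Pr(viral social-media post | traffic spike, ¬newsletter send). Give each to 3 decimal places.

Pr(viral social-media post | traffic spike) ≈ 0.480; Pr(viral social-media post | traffic spike, ¬newsletter send) ≈ 0.586

Under noisy-OR, P(traffic spike | causes) = 1 − (1−0.075)·∏(1−qᵢ) over the active causes.
Sum P(traffic spike|·) weighted by the priors over the 4 (newsletter send, viral social-media post) configurations:
  P(traffic spike) = 0.075×0.92×0.9 + 0.95375×0.92×0.1 + 0.5745×0.08×0.9 + 0.978725×0.08×0.1
        = 0.062100 + 0.087745 + 0.041364 + 0.007830 = 0.199039
Keeping only the viral social-media post-present terms gives 0.095575, so
  P(viral social-media post | traffic spike) = 0.095575 / 0.199039 ≈ 0.480

Now also conditioning on newsletter send≠true:
By total probability over both values of viral social-media post:
  P(traffic spike | ¬newsletter send) = 0.075*0.9 + 0.95375*0.1
        = 0.067500 + 0.095375 = 0.162875
The terms with viral social-media post present sum to 0.095375, so
  P(viral social-media post | traffic spike, ¬newsletter send) = 0.095375 / 0.162875 ≈ 0.586
With newsletter send excluded, viral social-media post must carry more of the explanatory weight for the traffic spike.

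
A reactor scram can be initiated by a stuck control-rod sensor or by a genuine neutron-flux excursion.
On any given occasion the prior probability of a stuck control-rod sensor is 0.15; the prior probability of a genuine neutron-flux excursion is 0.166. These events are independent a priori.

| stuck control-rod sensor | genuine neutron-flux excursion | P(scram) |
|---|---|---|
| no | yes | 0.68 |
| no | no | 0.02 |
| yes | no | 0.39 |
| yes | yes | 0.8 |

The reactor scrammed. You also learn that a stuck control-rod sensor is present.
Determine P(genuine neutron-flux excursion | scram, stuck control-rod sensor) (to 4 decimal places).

P(genuine neutron-flux excursion | scram, stuck control-rod sensor) ≈ 0.2899

Sum P(scram|·) weighted by the priors over both values of genuine neutron-flux excursion:
  P(scram | stuck control-rod sensor) = 0.39*0.834 + 0.8*0.166
        = 0.325260 + 0.132800 = 0.458060
Keeping only the genuine neutron-flux excursion-present terms gives 0.132800, so
  P(genuine neutron-flux excursion | scram, stuck control-rod sensor) = 0.132800 / 0.458060 ≈ 0.2899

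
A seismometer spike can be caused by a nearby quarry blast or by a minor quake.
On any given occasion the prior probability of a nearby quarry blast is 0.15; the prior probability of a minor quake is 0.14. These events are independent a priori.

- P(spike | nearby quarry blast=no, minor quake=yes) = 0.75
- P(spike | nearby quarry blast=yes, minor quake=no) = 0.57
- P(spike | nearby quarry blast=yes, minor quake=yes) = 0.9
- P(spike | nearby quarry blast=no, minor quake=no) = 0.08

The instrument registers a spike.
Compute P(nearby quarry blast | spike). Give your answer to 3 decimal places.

P(nearby quarry blast | spike) ≈ 0.385

Numerator (weight on configurations with nearby quarry blast): 0.073530 + 0.018900 = 0.092430
Denominator P(spike): 0.08*0.85*0.86 + 0.75*0.85*0.14 + 0.57*0.15*0.86 + 0.9*0.15*0.14 = 0.240160
P(nearby quarry blast | spike) = 0.092430/0.240160 ≈ 0.385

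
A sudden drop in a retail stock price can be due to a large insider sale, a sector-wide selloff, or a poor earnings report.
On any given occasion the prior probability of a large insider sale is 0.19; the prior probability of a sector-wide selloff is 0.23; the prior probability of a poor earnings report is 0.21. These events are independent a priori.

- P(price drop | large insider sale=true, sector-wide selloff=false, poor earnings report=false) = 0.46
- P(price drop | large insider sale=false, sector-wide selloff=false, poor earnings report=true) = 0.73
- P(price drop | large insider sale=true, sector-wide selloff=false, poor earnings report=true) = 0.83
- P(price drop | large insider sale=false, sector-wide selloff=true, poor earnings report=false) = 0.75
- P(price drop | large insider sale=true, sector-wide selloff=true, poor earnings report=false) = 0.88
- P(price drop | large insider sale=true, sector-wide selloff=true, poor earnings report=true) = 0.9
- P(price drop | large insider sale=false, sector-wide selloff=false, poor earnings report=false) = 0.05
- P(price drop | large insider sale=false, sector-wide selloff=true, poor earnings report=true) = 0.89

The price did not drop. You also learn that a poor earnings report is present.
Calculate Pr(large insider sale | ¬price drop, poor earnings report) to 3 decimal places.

Sum P(¬price drop|·) weighted by the priors over the 4 (large insider sale, sector-wide selloff) configurations:
  P(¬price drop | poor earnings report) = 0.27×0.81×0.77 + 0.11×0.81×0.23 + 0.17×0.19×0.77 + 0.1×0.19×0.23
        = 0.168399 + 0.020493 + 0.024871 + 0.004370 = 0.218133
Keeping only the large insider sale-present terms gives 0.029241, so
  P(large insider sale | ¬price drop, poor earnings report) = 0.029241 / 0.218133 ≈ 0.134

Pr(large insider sale | ¬price drop, poor earnings report) ≈ 0.134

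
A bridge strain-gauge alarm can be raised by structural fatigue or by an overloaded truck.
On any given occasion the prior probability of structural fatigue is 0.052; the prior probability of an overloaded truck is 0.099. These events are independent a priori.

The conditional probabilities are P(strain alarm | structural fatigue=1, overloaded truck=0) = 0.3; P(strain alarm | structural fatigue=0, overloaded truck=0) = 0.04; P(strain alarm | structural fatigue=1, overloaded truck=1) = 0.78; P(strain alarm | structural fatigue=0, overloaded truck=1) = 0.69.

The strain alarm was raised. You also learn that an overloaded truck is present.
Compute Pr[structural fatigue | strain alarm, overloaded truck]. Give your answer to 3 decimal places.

Pr[structural fatigue | strain alarm, overloaded truck] ≈ 0.058

Sum P(strain alarm|·) weighted by the priors over both values of structural fatigue:
  P(strain alarm | overloaded truck) = 0.69*0.948 + 0.78*0.052
        = 0.654120 + 0.040560 = 0.694680
Keeping only the structural fatigue-present terms gives 0.040560, so
  P(structural fatigue | strain alarm, overloaded truck) = 0.040560 / 0.694680 ≈ 0.058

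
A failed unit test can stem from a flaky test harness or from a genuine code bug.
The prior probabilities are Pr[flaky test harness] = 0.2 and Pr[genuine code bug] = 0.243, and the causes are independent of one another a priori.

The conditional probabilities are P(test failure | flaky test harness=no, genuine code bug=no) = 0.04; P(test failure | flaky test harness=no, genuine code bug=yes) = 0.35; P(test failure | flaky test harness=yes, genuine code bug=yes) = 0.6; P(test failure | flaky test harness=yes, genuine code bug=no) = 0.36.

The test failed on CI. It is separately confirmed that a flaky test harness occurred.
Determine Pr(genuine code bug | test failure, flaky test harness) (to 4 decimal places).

Numerator (weight on configurations with genuine code bug): 0.6*0.243 = 0.145800
The normalizing constant is 0.36*0.757 + 0.6*0.243 = 0.418320
P(genuine code bug | test failure, flaky test harness) = 0.145800/0.418320 ≈ 0.3485

Pr(genuine code bug | test failure, flaky test harness) ≈ 0.3485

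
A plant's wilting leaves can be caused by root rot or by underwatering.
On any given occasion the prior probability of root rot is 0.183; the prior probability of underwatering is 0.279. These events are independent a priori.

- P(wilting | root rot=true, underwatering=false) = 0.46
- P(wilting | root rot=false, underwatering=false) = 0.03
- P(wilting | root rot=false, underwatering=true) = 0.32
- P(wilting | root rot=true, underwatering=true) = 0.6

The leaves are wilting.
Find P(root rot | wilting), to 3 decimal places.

P(wilting) = 0.03*0.817*0.721 + 0.32*0.817*0.279 + 0.46*0.183*0.721 + 0.6*0.183*0.279 = 0.017672 + 0.072942 + 0.060694 + 0.030634 = 0.181942
Of this, 0.091328 comes from 0.060694 + 0.030634 (the root rot=true cases).
So P(root rot | wilting) = 0.091328/0.181942 ≈ 0.502.

P(root rot | wilting) ≈ 0.502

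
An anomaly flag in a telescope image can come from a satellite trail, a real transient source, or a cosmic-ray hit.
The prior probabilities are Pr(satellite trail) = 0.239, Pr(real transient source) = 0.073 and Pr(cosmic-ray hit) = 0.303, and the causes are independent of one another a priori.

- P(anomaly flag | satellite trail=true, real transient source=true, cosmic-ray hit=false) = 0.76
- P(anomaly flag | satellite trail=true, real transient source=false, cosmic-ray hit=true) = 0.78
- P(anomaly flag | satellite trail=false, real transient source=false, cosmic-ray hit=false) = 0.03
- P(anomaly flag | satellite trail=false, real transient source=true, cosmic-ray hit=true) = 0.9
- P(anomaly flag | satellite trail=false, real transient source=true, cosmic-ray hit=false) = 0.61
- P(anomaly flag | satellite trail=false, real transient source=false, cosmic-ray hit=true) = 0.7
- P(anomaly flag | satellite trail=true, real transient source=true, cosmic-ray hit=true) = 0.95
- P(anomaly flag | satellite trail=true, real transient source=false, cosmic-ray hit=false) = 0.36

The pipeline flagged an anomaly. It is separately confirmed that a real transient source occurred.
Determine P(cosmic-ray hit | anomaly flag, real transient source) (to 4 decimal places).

P(anomaly flag | real transient source) = 0.61×0.761×0.697 + 0.9×0.761×0.303 + 0.76×0.239×0.697 + 0.95×0.239×0.303 = 0.323554 + 0.207525 + 0.126603 + 0.068796 = 0.726478
Of this, 0.276321 comes from 0.207525 + 0.068796 (the cosmic-ray hit=true cases).
So P(cosmic-ray hit | anomaly flag, real transient source) = 0.276321/0.726478 ≈ 0.3804.

P(cosmic-ray hit | anomaly flag, real transient source) ≈ 0.3804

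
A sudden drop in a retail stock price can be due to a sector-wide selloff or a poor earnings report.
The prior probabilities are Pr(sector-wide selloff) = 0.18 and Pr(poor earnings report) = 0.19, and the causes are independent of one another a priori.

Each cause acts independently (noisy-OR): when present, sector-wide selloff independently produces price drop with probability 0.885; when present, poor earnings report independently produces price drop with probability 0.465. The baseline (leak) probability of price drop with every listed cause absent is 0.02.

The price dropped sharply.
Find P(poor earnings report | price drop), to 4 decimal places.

Under noisy-OR, P(price drop | causes) = 1 − (1−0.02)·∏(1−qᵢ) over the active causes.
Weight on poor earnings report=true, given the evidence: 0.074114 + 0.032138 = 0.106252
The normalizing constant is 0.02×0.82×0.81 + 0.4757×0.82×0.19 + 0.8873×0.18×0.81 + 0.939705×0.18×0.19 = 0.248904
P(poor earnings report | price drop) = 0.106252/0.248904 ≈ 0.4269

P(poor earnings report | price drop) ≈ 0.4269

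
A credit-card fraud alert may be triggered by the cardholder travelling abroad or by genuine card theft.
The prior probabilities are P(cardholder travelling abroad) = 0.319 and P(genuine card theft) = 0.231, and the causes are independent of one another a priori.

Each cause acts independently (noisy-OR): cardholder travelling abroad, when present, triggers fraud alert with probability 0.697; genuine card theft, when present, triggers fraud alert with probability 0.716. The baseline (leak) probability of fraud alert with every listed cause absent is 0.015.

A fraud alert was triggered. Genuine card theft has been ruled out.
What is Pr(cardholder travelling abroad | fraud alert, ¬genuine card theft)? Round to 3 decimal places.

Under noisy-OR, P(fraud alert | causes) = 1 − (1−0.015)·∏(1−qᵢ) over the active causes.
For the numerator, keep only cardholder travelling abroad=true terms: 0.701545×0.319 = 0.223793
The normalizing constant is 0.015×0.681 + 0.701545×0.319 = 0.234008
Posterior = 0.223793 / 0.234008 ≈ 0.956

Pr(cardholder travelling abroad | fraud alert, ¬genuine card theft) ≈ 0.956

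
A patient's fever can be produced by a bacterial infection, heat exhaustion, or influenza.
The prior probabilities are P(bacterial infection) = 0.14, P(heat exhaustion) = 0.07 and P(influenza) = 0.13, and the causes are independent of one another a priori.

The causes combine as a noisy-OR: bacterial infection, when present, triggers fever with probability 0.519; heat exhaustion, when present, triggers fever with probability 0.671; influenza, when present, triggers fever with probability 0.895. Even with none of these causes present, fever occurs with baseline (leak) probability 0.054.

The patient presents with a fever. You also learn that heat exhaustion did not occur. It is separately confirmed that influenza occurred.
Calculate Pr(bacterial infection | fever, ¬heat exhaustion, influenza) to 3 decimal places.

Under noisy-OR, P(fever | causes) = 1 − (1−0.054)·∏(1−qᵢ) over the active causes.
Enumerate both values of bacterial infection and weight by the priors:
  P(fever | ¬heat exhaustion, influenza) = 0.90067·0.86 + 0.952222·0.14
        = 0.774576 + 0.133311 = 0.907887
The terms with bacterial infection present sum to 0.133311, so
  P(bacterial infection | fever, ¬heat exhaustion, influenza) = 0.133311 / 0.907887 ≈ 0.147

Pr(bacterial infection | fever, ¬heat exhaustion, influenza) ≈ 0.147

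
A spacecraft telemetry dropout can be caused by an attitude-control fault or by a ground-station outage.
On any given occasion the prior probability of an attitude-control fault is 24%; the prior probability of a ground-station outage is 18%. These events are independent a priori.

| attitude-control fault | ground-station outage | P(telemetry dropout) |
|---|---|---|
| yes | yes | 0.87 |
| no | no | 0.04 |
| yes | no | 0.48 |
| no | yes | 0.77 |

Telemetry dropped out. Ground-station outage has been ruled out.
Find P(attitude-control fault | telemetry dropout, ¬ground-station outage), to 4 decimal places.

P(telemetry dropout | ¬ground-station outage) = 0.04×0.76 + 0.48×0.24 = 0.030400 + 0.115200 = 0.145600
The attitude-control fault-present share is 0.48×0.24 = 0.115200.
So P(attitude-control fault | telemetry dropout, ¬ground-station outage) = 0.115200/0.145600 ≈ 0.7912.

P(attitude-control fault | telemetry dropout, ¬ground-station outage) ≈ 0.7912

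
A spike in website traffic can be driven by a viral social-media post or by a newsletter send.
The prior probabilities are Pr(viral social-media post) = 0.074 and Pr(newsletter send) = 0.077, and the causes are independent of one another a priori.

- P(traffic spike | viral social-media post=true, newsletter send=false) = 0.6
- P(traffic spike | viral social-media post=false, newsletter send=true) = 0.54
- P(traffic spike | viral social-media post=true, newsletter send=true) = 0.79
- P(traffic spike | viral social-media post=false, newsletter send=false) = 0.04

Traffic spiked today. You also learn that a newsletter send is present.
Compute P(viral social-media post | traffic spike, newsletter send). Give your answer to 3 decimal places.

Enumerate both values of viral social-media post and weight by the priors:
  P(traffic spike | newsletter send) = 0.54·0.926 + 0.79·0.074
        = 0.500040 + 0.058460 = 0.558500
Configurations with viral social-media post contribute 0.058460, so
  P(viral social-media post | traffic spike, newsletter send) = 0.058460 / 0.558500 ≈ 0.105

P(viral social-media post | traffic spike, newsletter send) ≈ 0.105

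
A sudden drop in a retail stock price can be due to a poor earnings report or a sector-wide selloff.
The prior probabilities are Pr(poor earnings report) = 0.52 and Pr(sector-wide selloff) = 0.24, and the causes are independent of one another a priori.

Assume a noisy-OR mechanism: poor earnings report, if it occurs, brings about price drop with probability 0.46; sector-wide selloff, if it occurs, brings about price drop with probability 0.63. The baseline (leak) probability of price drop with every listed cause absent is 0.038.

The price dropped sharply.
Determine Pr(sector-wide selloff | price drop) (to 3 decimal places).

Under noisy-OR, P(price drop | causes) = 1 − (1−0.038)·∏(1−qᵢ) over the active causes.
Weight on sector-wide selloff=true, given the evidence: 0.074196 + 0.100812 = 0.175008
Normalizer over all consistent configurations: 0.038·0.48·0.76 + 0.64406·0.48·0.24 + 0.48052·0.52·0.76 + 0.807792·0.52·0.24 = 0.378772
Posterior = 0.175008 / 0.378772 ≈ 0.462

Pr(sector-wide selloff | price drop) ≈ 0.462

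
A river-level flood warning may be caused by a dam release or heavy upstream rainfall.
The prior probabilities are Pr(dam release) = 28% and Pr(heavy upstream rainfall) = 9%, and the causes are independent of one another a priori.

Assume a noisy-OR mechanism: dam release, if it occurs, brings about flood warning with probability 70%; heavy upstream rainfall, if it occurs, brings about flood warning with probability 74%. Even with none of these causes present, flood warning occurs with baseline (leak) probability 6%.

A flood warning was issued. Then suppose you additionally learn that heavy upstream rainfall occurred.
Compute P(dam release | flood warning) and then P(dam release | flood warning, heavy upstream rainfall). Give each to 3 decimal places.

P(dam release | flood warning) ≈ 0.700; P(dam release | flood warning, heavy upstream rainfall) ≈ 0.323

Under noisy-OR, P(flood warning | causes) = 1 − (1−0.06)·∏(1−qᵢ) over the active causes.
P(flood warning) = 0.06×0.72×0.91 + 0.7556×0.72×0.09 + 0.718×0.28×0.91 + 0.92668×0.28×0.09 = 0.039312 + 0.048963 + 0.182946 + 0.023352 = 0.294573
Of this, 0.206298 comes from 0.182946 + 0.023352 (the dam release=true cases).
P(dam release | flood warning) = 0.206298 / 0.294573 ≈ 0.700

With the extra evidence:
Sum P(flood warning|·) weighted by the priors over both values of dam release:
  P(flood warning | heavy upstream rainfall) = 0.7556·0.72 + 0.92668·0.28
        = 0.544032 + 0.259470 = 0.803502
Keeping only the dam release-present terms gives 0.259470, so
  P(dam release | flood warning, heavy upstream rainfall) = 0.259470 / 0.803502 ≈ 0.323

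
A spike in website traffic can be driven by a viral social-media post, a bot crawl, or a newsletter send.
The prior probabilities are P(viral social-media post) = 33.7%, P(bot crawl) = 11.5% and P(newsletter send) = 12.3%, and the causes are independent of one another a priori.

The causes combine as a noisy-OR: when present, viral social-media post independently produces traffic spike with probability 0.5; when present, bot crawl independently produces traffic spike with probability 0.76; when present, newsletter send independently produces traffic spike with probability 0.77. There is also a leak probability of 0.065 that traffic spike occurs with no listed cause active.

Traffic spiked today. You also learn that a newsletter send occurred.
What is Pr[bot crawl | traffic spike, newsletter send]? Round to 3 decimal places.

Pr[bot crawl | traffic spike, newsletter send] ≈ 0.132

Under noisy-OR, P(traffic spike | causes) = 1 − (1−0.065)·∏(1−qᵢ) over the active causes.
Numerator (weight on configurations with bot crawl): 0.072310 + 0.037755 = 0.110065
Denominator P(traffic spike | newsletter send): 0.78495*0.663*0.885 + 0.948388*0.663*0.115 + 0.892475*0.337*0.885 + 0.974194*0.337*0.115 = 0.836814
Posterior = 0.110065 / 0.836814 ≈ 0.132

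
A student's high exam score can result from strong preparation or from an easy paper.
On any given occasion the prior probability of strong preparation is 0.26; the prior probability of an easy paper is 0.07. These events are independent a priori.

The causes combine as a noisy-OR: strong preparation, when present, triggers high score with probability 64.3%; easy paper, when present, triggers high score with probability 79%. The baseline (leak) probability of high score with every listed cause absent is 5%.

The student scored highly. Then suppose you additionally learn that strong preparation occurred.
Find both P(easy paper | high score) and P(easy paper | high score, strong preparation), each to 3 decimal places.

Under noisy-OR, P(high score | causes) = 1 − (1−0.05)·∏(1−qᵢ) over the active causes.
P(high score) = 0.05×0.74×0.93 + 0.8005×0.74×0.07 + 0.66085×0.26×0.93 + 0.928779×0.26×0.07 = 0.034410 + 0.041466 + 0.159794 + 0.016904 = 0.252574
Restricting to configurations with easy paper present: 0.041466 + 0.016904 = 0.058370.
P(easy paper | high score) = 0.058370 / 0.252574 ≈ 0.231

With the extra evidence:
Enumerate both values of easy paper and weight by the priors:
  P(high score | strong preparation) = 0.66085·0.93 + 0.928779·0.07
        = 0.614591 + 0.065015 = 0.679606
Configurations with easy paper contribute 0.065015, so
  P(easy paper | high score, strong preparation) = 0.065015 / 0.679606 ≈ 0.096
— strong preparation explains away the evidence for easy paper.

P(easy paper | high score) ≈ 0.231; P(easy paper | high score, strong preparation) ≈ 0.096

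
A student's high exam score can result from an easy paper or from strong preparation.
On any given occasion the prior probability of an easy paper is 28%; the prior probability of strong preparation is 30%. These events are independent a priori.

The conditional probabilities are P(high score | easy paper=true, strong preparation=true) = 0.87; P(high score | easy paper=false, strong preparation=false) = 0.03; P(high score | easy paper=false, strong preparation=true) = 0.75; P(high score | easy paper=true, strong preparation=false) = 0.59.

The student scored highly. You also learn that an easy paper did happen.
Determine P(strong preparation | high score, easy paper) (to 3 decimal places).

Weight on strong preparation=true, given the evidence: 0.87·0.3 = 0.261000
Normalizer over all consistent configurations: 0.59·0.7 + 0.87·0.3 = 0.674000
P(strong preparation | high score, easy paper) = 0.261000/0.674000 ≈ 0.387

P(strong preparation | high score, easy paper) ≈ 0.387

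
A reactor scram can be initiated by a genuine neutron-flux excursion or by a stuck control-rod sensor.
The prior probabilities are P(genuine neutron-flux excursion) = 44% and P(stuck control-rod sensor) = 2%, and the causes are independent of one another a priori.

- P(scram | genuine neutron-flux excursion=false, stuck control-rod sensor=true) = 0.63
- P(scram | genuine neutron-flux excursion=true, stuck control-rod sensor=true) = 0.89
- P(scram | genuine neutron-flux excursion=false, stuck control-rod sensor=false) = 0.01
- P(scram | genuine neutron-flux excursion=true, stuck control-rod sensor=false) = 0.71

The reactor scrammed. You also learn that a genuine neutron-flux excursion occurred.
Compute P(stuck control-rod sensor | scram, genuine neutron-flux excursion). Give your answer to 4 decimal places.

By total probability over both values of stuck control-rod sensor:
  P(scram | genuine neutron-flux excursion) = 0.71·0.98 + 0.89·0.02
        = 0.695800 + 0.017800 = 0.713600
Configurations with stuck control-rod sensor contribute 0.017800, so
  P(stuck control-rod sensor | scram, genuine neutron-flux excursion) = 0.017800 / 0.713600 ≈ 0.0249

P(stuck control-rod sensor | scram, genuine neutron-flux excursion) ≈ 0.0249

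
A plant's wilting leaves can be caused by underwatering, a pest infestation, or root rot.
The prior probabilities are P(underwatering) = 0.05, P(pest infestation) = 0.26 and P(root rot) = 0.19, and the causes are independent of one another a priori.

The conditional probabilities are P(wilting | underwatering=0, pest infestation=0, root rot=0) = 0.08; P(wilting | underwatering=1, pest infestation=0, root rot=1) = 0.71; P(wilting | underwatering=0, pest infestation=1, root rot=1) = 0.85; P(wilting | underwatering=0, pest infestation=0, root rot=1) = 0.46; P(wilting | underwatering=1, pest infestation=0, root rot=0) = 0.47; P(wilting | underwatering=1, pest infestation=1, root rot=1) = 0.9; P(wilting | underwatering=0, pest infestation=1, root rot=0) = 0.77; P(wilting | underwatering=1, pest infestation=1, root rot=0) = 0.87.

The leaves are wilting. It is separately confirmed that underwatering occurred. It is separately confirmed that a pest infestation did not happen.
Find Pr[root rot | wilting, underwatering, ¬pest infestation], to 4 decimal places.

For the numerator, keep only root rot=true terms: 0.71*0.19 = 0.134900
The normalizing constant is 0.47*0.81 + 0.71*0.19 = 0.515600
P(root rot | wilting, underwatering, ¬pest infestation) = 0.134900/0.515600 ≈ 0.2616

Pr[root rot | wilting, underwatering, ¬pest infestation] ≈ 0.2616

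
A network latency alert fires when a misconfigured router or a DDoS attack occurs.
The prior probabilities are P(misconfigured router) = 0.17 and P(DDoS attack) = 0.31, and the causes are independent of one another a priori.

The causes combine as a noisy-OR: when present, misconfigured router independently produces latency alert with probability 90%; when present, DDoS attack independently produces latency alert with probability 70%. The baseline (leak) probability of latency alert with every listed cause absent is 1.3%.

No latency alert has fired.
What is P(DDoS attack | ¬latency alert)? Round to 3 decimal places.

Under noisy-OR, P(latency alert | causes) = 1 − (1−0.013)·∏(1−qᵢ) over the active causes.
Numerator (weight on configurations with DDoS attack): 0.076187 + 0.001560 = 0.077747
The normalizing constant is 0.987×0.83×0.69 + 0.2961×0.83×0.31 + 0.0987×0.17×0.69 + 0.02961×0.17×0.31 = 0.654580
P(DDoS attack | ¬latency alert) = 0.077747/0.654580 ≈ 0.119

P(DDoS attack | ¬latency alert) ≈ 0.119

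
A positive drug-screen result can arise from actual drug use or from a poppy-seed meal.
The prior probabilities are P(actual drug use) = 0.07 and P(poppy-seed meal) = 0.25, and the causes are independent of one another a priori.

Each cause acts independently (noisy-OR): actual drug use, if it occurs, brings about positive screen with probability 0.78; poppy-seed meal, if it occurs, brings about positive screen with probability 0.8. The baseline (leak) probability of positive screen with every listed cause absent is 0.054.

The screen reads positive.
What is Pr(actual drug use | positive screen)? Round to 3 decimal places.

Pr(actual drug use | positive screen) ≈ 0.205

Under noisy-OR, P(positive screen | causes) = 1 − (1−0.054)·∏(1−qᵢ) over the active causes.
Sum P(positive screen|·) weighted by the priors over the 4 (actual drug use, poppy-seed meal) configurations:
  P(positive screen) = 0.054×0.93×0.75 + 0.8108×0.93×0.25 + 0.79188×0.07×0.75 + 0.958376×0.07×0.25
        = 0.037665 + 0.188511 + 0.041574 + 0.016772 = 0.284522
The terms with actual drug use present sum to 0.058346, so
  P(actual drug use | positive screen) = 0.058346 / 0.284522 ≈ 0.205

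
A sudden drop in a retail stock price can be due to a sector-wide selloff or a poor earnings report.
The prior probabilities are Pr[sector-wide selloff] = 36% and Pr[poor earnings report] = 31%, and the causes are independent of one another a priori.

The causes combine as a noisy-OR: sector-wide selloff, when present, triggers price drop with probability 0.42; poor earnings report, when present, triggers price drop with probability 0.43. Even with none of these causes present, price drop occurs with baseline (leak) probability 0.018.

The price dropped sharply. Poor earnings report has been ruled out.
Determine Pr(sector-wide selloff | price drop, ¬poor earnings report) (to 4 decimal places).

Under noisy-OR, P(price drop | causes) = 1 − (1−0.018)·∏(1−qᵢ) over the active causes.
P(price drop | ¬poor earnings report) = 0.018·0.64 + 0.43044·0.36 = 0.011520 + 0.154958 = 0.166478
Restricting to configurations with sector-wide selloff present: 0.43044·0.36 = 0.154958.
P(sector-wide selloff | price drop, ¬poor earnings report) = 0.154958 / 0.166478 ≈ 0.9308

Pr(sector-wide selloff | price drop, ¬poor earnings report) ≈ 0.9308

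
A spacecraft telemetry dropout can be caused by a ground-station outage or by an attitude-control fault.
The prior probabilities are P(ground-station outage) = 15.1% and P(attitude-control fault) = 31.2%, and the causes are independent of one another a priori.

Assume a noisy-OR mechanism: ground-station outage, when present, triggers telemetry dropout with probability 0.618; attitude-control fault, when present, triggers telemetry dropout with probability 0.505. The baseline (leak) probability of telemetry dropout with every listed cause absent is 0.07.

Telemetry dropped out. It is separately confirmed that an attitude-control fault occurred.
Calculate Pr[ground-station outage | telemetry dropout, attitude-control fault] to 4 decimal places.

Pr[ground-station outage | telemetry dropout, attitude-control fault] ≈ 0.2136

Under noisy-OR, P(telemetry dropout | causes) = 1 − (1−0.07)·∏(1−qᵢ) over the active causes.
Numerator (weight on configurations with ground-station outage): 0.824146*0.151 = 0.124446
Denominator P(telemetry dropout | attitude-control fault): 0.53965*0.849 + 0.824146*0.151 = 0.582609
P(ground-station outage | telemetry dropout, attitude-control fault) = 0.124446/0.582609 ≈ 0.2136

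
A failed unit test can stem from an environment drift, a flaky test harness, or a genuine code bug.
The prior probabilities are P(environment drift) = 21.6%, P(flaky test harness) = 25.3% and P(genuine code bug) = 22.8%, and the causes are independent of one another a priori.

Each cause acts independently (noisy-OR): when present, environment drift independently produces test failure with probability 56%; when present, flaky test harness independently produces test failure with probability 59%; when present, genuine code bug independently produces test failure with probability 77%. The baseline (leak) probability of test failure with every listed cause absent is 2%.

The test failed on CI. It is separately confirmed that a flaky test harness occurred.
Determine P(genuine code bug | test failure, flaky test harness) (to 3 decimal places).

Under noisy-OR, P(test failure | causes) = 1 − (1−0.02)·∏(1−qᵢ) over the active causes.
Sum P(test failure|·) weighted by the priors over the 4 (environment drift, genuine code bug) configurations:
  P(test failure | flaky test harness) = 0.5982·0.784·0.772 + 0.907586·0.784·0.228 + 0.823208·0.216·0.772 + 0.959338·0.216·0.228
        = 0.362059 + 0.162233 + 0.137272 + 0.047245 = 0.708809
Keeping only the genuine code bug-present terms gives 0.209478, so
  P(genuine code bug | test failure, flaky test harness) = 0.209478 / 0.708809 ≈ 0.296

P(genuine code bug | test failure, flaky test harness) ≈ 0.296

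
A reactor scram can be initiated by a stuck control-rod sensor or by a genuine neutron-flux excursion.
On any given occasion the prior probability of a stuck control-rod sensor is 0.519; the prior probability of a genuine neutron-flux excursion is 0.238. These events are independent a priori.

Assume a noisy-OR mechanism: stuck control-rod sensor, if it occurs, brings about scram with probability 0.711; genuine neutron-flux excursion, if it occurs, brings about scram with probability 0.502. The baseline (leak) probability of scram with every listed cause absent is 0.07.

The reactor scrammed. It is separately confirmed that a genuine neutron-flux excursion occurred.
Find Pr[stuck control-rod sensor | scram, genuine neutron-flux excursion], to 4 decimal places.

Pr[stuck control-rod sensor | scram, genuine neutron-flux excursion] ≈ 0.6351

Under noisy-OR, P(scram | causes) = 1 − (1−0.07)·∏(1−qᵢ) over the active causes.
Weight on stuck control-rod sensor=true, given the evidence: 0.866153*0.519 = 0.449533
The normalizing constant is 0.53686*0.481 + 0.866153*0.519 = 0.707763
P(stuck control-rod sensor | scram, genuine neutron-flux excursion) = 0.449533/0.707763 ≈ 0.6351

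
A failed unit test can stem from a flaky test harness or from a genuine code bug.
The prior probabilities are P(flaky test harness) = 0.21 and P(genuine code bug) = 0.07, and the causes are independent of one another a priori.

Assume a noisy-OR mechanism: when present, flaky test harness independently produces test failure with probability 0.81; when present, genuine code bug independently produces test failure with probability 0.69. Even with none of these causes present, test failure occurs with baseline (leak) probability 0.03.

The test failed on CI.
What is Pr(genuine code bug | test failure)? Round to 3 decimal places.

Pr(genuine code bug | test failure) ≈ 0.225

Under noisy-OR, P(test failure | causes) = 1 − (1−0.03)·∏(1−qᵢ) over the active causes.
Weight on genuine code bug=true, given the evidence: 0.038671 + 0.013860 = 0.052531
The normalizing constant is 0.03*0.79*0.93 + 0.6993*0.79*0.07 + 0.8157*0.21*0.93 + 0.942867*0.21*0.07 = 0.233878
Posterior = 0.052531 / 0.233878 ≈ 0.225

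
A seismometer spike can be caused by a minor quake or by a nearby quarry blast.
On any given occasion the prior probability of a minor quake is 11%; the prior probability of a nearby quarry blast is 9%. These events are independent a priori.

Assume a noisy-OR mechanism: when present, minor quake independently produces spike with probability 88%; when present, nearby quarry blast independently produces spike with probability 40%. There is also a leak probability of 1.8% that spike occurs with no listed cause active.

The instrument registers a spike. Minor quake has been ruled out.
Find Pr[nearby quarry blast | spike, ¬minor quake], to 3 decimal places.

Pr[nearby quarry blast | spike, ¬minor quake] ≈ 0.693

Under noisy-OR, P(spike | causes) = 1 − (1−0.018)·∏(1−qᵢ) over the active causes.
P(spike | ¬minor quake) = 0.018×0.91 + 0.4108×0.09 = 0.016380 + 0.036972 = 0.053352
Of this, 0.036972 comes from 0.4108×0.09 (the nearby quarry blast=true cases).
P(nearby quarry blast | spike, ¬minor quake) = 0.036972 / 0.053352 ≈ 0.693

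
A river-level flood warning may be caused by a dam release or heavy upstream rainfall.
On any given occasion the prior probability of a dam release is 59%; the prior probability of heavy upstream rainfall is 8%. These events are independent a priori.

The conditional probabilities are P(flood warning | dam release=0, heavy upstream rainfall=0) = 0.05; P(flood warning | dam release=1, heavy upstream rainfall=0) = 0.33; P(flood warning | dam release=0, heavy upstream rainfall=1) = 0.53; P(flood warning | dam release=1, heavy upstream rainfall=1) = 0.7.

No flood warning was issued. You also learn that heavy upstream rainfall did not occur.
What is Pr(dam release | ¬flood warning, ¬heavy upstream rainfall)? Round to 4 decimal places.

Numerator (weight on configurations with dam release): 0.67·0.59 = 0.395300
Denominator P(¬flood warning | ¬heavy upstream rainfall): 0.95·0.41 + 0.67·0.59 = 0.784800
Posterior = 0.395300 / 0.784800 ≈ 0.5037

Pr(dam release | ¬flood warning, ¬heavy upstream rainfall) ≈ 0.5037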